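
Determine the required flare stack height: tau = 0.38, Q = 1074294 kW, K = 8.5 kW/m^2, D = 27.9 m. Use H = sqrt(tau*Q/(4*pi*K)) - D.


tau*Q/(4*pi*K) = 0.38 * 1074294 / (4 * pi * 8.5) = 3821.89
sqrt(3821.89) = 61.8214
H = 61.8214 - 27.9 = 33.92

33.92 m


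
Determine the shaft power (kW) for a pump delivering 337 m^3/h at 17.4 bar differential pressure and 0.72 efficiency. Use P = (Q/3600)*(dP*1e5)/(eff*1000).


Q = 337 / 3600 = 0.0936111 m^3/s
P = 0.0936111 * (17.4 * 1e5) / 0.72 / 1000 = 226.2

226.2 kW


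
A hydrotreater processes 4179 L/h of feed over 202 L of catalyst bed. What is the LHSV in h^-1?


LHSV = volumetric feed rate / catalyst volume
= 4179 L/h / 202 L
= 20.69 h^-1

20.69 h^-1


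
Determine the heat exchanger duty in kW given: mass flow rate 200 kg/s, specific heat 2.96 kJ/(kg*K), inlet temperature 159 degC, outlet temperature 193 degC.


Q = m_dot * cp * delta_T
delta_T = 193 - 159 = 34 K
Q = 200 * 2.96 * 34
= 592 * 34
= 20128 kW

20128 kW


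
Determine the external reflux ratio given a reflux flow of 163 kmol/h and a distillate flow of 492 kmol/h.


Reflux ratio definition: R = L / D (liquid returned / distillate withdrawn)
L = 163 kmol/h, D = 492 kmol/h
R = 163 / 492 = 0.3313

0.3313


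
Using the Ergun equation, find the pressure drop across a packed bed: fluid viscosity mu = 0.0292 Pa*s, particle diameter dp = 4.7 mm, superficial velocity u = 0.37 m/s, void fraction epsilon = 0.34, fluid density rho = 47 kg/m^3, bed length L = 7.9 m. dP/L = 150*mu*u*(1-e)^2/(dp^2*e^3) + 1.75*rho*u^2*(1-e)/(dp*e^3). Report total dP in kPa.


dp = 4.7 mm = 0.0047 m
Viscous term = 150*0.0292*0.37*(1-0.34)^2 / (0.0047^2*0.34^3) = 813076
Inertial term = 1.75*47*0.37^2*(1-0.34) / (0.0047*0.34^3) = 40229.9
dP/L = 813076 + 40229.9 = 853306 Pa/m
dP = 853306 * 7.9 / 1000 = 6741 kPa

6741 kPa


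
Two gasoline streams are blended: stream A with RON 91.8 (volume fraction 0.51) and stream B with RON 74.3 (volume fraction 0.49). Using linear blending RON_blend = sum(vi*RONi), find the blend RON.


Linear blending: RON_blend = sum(vi * RONi)
Contribution 1: 0.51 * 91.8 = 46.818
Contribution 2: 0.49 * 74.3 = 36.407
RON_blend = 46.818 + 36.407 = 83.225

83.225


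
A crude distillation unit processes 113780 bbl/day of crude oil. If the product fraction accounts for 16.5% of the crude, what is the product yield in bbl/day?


Crude throughput = 113780 bbl/day
Fraction yield = 16.5%
yield = throughput * fraction / 100
yield = 113780 * 16.5 / 100 = 18773.7

18773.7 bbl/day


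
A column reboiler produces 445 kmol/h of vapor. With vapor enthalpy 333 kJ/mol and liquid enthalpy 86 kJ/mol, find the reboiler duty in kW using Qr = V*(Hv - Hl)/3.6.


Qr = 445 * (333 - 86) / 3.6 = 445 * 247 / 3.6 = 30530

30530 kW


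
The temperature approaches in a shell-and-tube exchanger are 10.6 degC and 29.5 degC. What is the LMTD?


LMTD = (dT1 - dT2) / ln(dT1/dT2)
= (10.6 - 29.5) / ln(10.6 / 29.5) = -18.9 / -1.02354 = 18.47

18.47 degC


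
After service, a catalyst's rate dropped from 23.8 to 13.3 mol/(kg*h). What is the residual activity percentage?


Activity (%) = (rate_used / rate_fresh) * 100
rate_used = 13.3, rate_fresh = 23.8
= (13.3 / 23.8) * 100
= 0.5588 * 100 = 55.88

55.88 %


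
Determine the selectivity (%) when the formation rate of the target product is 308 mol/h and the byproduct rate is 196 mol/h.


Selectivity = desired / (desired + undesired) * 100
Total products = 308 + 196 = 504 mol/h
S = 308 / 504 * 100
= 0.6111 * 100
= 61.11 %

61.11 %


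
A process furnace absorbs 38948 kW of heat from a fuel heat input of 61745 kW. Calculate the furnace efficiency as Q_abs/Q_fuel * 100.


Furnace efficiency = Q_absorbed / Q_fuel * 100
= 38948 / 61745 * 100 = 63.08

63.08 %


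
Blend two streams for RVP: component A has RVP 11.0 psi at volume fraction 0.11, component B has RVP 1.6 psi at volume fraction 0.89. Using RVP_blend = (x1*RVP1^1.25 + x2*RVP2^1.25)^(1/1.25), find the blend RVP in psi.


Chevron index: RVP_blend = (sum xi*RVPi^1.25)^(1/1.25)
RVP^1.25 terms: 0.11 * 11.0^1.25 + 0.89 * 1.6^1.25 = 3.80515
RVP_blend = 3.80515^(1/1.25) = 2.913

2.913 psi


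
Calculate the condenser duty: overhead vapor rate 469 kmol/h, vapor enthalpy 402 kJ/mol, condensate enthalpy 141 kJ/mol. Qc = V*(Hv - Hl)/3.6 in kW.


Qc = 469 * (402 - 141) / 3.6 = 469 * 261 / 3.6 = 34000

34000 kW


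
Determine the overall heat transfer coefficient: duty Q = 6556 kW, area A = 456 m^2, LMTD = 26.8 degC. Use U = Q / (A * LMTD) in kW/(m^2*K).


From Q = U*A*LMTD, U = Q / (A * LMTD)
U = 6556 / (456 * 26.8) = 6556 / 12220.8 = 0.5365

0.5365 kW/(m^2*K)


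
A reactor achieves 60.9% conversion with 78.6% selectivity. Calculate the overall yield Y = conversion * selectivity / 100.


Overall yield = conversion (%) * selectivity (%) / 100
Conversion = 60.9%, Selectivity = 78.6%
Y = 60.9 * 78.6 / 100
= 47.8674 %

47.8674 %


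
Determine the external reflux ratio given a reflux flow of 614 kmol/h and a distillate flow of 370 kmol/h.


Reflux ratio definition: R = L / D (liquid returned / distillate withdrawn)
L = 614 kmol/h, D = 370 kmol/h
R = 614 / 370 = 1.659

1.659


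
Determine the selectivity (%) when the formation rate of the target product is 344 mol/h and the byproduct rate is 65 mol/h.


Selectivity = desired / (desired + undesired) * 100
Total products = 344 + 65 = 409 mol/h
S = 344 / 409 * 100
= 0.8411 * 100
= 84.11 %

84.11 %


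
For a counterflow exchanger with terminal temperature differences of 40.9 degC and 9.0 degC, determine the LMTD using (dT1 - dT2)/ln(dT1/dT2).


LMTD = (dT1 - dT2) / ln(dT1/dT2)
= (40.9 - 9.0) / ln(40.9 / 9.0) = 31.9 / 1.51391 = 21.07

21.07 degC


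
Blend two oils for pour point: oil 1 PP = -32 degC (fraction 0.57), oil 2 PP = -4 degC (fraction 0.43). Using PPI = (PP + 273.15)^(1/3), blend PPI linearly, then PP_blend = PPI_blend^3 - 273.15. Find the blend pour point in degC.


PPI_1 = (-32 + 273.15)^(1/3) = 6.224375
PPI_2 = (-4 + 273.15)^(1/3) = 6.456514
PPI_blend = 0.57 * 6.224375 + 0.43 * 6.456514 = 6.324195
PP_blend = 6.324195^3 - 273.15 = 252.939 - 273.15 = -20.21

-20.21 degC


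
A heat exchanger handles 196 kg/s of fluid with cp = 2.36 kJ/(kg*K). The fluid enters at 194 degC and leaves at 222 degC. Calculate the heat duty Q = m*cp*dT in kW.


Q = m_dot * cp * delta_T
delta_T = 222 - 194 = 28 K
Q = 196 * 2.36 * 28
= 462.56 * 28
= 12951.68 kW

12951.68 kW


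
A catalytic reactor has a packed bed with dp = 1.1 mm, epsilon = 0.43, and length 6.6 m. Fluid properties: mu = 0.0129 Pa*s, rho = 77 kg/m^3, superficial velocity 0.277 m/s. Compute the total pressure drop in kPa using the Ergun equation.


dp = 1.1 mm = 0.0011 m
Viscous term = 150*0.0129*0.277*(1-0.43)^2 / (0.0011^2*0.43^3) = 1810170
Inertial term = 1.75*77*0.277^2*(1-0.43) / (0.0011*0.43^3) = 67385.3
dP/L = 1810170 + 67385.3 = 1877560 Pa/m
dP = 1877560 * 6.6 / 1000 = 12390 kPa

12390 kPa


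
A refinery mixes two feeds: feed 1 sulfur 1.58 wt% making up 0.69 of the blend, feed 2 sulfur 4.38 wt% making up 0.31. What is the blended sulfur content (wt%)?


Linear sulfur blending: S_blend = x1*S1 + x2*S2
Contribution 1: 0.69 * 1.58 = 1.0902 wt%
Contribution 2: 0.31 * 4.38 = 1.3578 wt%
S_blend = 1.0902 + 1.3578 = 2.448

2.448 wt%


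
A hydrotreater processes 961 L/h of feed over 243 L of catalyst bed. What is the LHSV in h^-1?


LHSV = volumetric feed rate / catalyst volume
= 961 L/h / 243 L
= 3.955 h^-1

3.955 h^-1


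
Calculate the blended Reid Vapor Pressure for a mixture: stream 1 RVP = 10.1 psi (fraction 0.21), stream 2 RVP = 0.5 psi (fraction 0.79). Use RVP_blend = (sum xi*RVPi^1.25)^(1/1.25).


Chevron index: RVP_blend = (sum xi*RVPi^1.25)^(1/1.25)
RVP^1.25 terms: 0.21 * 10.1^1.25 + 0.79 * 0.5^1.25 = 4.11328
RVP_blend = 4.11328^(1/1.25) = 3.100

3.100 psi


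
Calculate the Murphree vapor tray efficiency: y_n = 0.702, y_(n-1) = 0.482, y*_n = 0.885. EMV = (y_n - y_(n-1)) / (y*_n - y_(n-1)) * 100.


Murphree vapor efficiency: EMV = (y_n - y_(n-1)) / (y*_n - y_(n-1)) * 100
EMV = (0.702 - 0.482) / (0.885 - 0.482) * 100 = 0.22 / 0.403 * 100 = 54.59

54.59 %


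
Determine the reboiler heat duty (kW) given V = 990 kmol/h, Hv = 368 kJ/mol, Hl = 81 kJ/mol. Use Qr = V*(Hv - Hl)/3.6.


Qr = 990 * (368 - 81) / 3.6 = 990 * 287 / 3.6 = 78920

78920 kW


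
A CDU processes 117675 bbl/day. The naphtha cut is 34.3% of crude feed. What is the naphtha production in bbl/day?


Crude throughput = 117675 bbl/day
Fraction yield = 34.3%
yield = throughput * fraction / 100
yield = 117675 * 34.3 / 100 = 40362.525

40362.525 bbl/day


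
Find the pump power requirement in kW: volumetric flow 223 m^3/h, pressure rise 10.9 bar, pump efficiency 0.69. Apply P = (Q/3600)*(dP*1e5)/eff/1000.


Q = 223 / 3600 = 0.0619444 m^3/s
P = 0.0619444 * (10.9 * 1e5) / 0.69 / 1000 = 97.85

97.85 kW


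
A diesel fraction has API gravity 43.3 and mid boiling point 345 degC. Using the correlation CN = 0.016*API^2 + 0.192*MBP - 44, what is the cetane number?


CN = 0.016 * 43.3^2 + 0.192 * 345 - 44
CN = 29.99824 + 66.24 - 44 = 52.23824

52.23824


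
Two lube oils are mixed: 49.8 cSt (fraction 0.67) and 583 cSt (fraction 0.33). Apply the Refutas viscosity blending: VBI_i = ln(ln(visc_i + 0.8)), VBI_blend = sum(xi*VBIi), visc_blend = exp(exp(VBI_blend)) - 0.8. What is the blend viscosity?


Refutas method: VBN_i = 14.534*ln(ln(visc_i + 0.8)) + 10.975, blended linearly by mass fraction; since VBN is linear in VBI_i = ln(ln(visc_i + 0.8)) and the fractions sum to 1, blend VBI directly: visc = exp(exp(VBI_blend)) - 0.8
VBI_1 = ln(ln(49.8 + 0.8)) = 1.3671
VBI_2 = ln(ln(583 + 0.8)) = 1.85153
VBI_blend = 0.67 * 1.3671 + 0.33 * 1.85153 = 1.52696
visc_blend = exp(exp(1.52696)) - 0.8 = 99.10

99.10 cSt


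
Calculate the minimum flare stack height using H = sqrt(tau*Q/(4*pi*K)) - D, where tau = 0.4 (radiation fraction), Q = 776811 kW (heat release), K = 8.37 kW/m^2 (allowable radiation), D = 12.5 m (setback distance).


tau*Q/(4*pi*K) = 0.4 * 776811 / (4 * pi * 8.37) = 2954.2
sqrt(2954.2) = 54.3526
H = 54.3526 - 12.5 = 41.85

41.85 m


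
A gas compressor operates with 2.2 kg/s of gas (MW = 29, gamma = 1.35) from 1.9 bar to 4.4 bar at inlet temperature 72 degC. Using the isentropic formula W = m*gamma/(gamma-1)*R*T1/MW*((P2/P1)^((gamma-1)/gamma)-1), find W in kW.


Isentropic work: W = m*(gamma/(gamma-1))*(R*T1/MW)*((P2/P1)^((gamma-1)/gamma) - 1)
T1 = 72 + 273.15 = 345.15 K
Pressure ratio = 4.4 / 1.9 = 2.31579
Exponent = (1.35 - 1)/1.35 = 0.259259
(P2/P1)^exp - 1 = 2.31579^0.259259 - 1 = 0.24323
W = 2.2 * 1.35 / 0.35 * 8.314 * 345.15 / 29 * 0.24323 = 204.2

204.2 kW


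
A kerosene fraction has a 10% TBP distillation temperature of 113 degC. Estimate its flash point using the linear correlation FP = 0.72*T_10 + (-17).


FP = 0.72 * 113 + (-17) = 64.36

64.36 degC


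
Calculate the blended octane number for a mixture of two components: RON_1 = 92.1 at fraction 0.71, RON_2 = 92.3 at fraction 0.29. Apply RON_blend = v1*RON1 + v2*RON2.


Linear blending: RON_blend = sum(vi * RONi)
Contribution 1: 0.71 * 92.1 = 65.391
Contribution 2: 0.29 * 92.3 = 26.767
RON_blend = 65.391 + 26.767 = 92.158

92.158


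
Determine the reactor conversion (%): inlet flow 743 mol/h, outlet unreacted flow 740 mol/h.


X = (F_in - F_out) / F_in * 100
Moles reacted = 743 - 740 = 3
X = 3 / 743 * 100
= 0.004038 * 100
= 0.4038 %

0.4038 %


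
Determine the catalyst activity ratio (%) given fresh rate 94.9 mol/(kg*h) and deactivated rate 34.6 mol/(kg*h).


Activity (%) = (rate_used / rate_fresh) * 100
rate_used = 34.6, rate_fresh = 94.9
= (34.6 / 94.9) * 100
= 0.3646 * 100 = 36.46

36.46 %


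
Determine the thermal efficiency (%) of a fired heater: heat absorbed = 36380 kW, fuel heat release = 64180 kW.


Furnace efficiency = Q_absorbed / Q_fuel * 100
= 36380 / 64180 * 100 = 56.68

56.68 %


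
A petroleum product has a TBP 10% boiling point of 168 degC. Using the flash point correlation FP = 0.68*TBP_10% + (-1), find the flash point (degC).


FP = 0.68 * 168 + (-1) = 113.24

113.24 degC


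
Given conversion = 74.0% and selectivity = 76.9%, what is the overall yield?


Overall yield = conversion (%) * selectivity (%) / 100
Conversion = 74.0%, Selectivity = 76.9%
Y = 74.0 * 76.9 / 100
= 56.906 %

56.906 %


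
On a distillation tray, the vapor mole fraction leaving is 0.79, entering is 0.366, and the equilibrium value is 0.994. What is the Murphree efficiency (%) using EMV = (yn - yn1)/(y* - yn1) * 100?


Murphree vapor efficiency: EMV = (y_n - y_(n-1)) / (y*_n - y_(n-1)) * 100
EMV = (0.79 - 0.366) / (0.994 - 0.366) * 100 = 0.424 / 0.628 * 100 = 67.52

67.52 %


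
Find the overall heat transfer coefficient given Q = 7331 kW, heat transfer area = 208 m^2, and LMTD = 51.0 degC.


From Q = U*A*LMTD, U = Q / (A * LMTD)
U = 7331 / (208 * 51.0) = 7331 / 10608 = 0.6911

0.6911 kW/(m^2*K)


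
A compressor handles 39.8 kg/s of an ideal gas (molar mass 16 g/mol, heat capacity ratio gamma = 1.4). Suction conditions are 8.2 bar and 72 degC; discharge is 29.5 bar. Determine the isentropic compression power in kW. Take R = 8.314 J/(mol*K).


Isentropic work: W = m*(gamma/(gamma-1))*(R*T1/MW)*((P2/P1)^((gamma-1)/gamma) - 1)
T1 = 72 + 273.15 = 345.15 K
Pressure ratio = 29.5 / 8.2 = 3.59756
Exponent = (1.4 - 1)/1.4 = 0.285714
(P2/P1)^exp - 1 = 3.59756^0.285714 - 1 = 0.441648
W = 39.8 * 1.4 / 0.4 * 8.314 * 345.15 / 16 * 0.441648 = 11030

11030 kW


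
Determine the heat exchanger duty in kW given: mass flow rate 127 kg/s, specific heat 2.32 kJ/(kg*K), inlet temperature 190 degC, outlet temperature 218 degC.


Q = m_dot * cp * delta_T
delta_T = 218 - 190 = 28 K
Q = 127 * 2.32 * 28
= 294.64 * 28
= 8249.92 kW

8249.92 kW


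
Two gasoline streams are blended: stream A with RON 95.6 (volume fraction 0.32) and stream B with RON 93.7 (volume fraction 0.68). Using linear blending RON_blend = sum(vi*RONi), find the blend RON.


Linear blending: RON_blend = sum(vi * RONi)
Contribution 1: 0.32 * 95.6 = 30.592
Contribution 2: 0.68 * 93.7 = 63.716
RON_blend = 30.592 + 63.716 = 94.308

94.308


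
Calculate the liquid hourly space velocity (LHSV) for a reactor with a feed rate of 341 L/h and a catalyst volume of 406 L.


LHSV = volumetric feed rate / catalyst volume
= 341 L/h / 406 L
= 0.8399 h^-1

0.8399 h^-1


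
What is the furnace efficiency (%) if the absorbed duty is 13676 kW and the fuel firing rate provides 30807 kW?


Furnace efficiency = Q_absorbed / Q_fuel * 100
= 13676 / 30807 * 100 = 44.39

44.39 %


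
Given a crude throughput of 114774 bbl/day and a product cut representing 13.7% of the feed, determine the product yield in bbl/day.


Crude throughput = 114774 bbl/day
Fraction yield = 13.7%
yield = throughput * fraction / 100
yield = 114774 * 13.7 / 100 = 15724.038

15724.038 bbl/day


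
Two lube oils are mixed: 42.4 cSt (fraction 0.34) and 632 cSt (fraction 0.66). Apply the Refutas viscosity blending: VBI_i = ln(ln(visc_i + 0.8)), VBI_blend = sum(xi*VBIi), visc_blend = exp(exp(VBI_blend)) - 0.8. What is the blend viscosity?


Refutas method: VBN_i = 14.534*ln(ln(visc_i + 0.8)) + 10.975, blended linearly by mass fraction; since VBN is linear in VBI_i = ln(ln(visc_i + 0.8)) and the fractions sum to 1, blend VBI directly: visc = exp(exp(VBI_blend)) - 0.8
VBI_1 = ln(ln(42.4 + 0.8)) = 1.32597
VBI_2 = ln(ln(632 + 0.8)) = 1.8641
VBI_blend = 0.34 * 1.32597 + 0.66 * 1.8641 = 1.68114
visc_blend = exp(exp(1.68114)) - 0.8 = 214.4

214.4 cSt


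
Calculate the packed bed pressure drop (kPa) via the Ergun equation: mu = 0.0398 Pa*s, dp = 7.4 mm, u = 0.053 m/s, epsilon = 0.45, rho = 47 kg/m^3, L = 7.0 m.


dp = 7.4 mm = 0.0074 m
Viscous term = 150*0.0398*0.053*(1-0.45)^2 / (0.0074^2*0.45^3) = 19181.1
Inertial term = 1.75*47*0.053^2*(1-0.45) / (0.0074*0.45^3) = 188.443
dP/L = 19181.1 + 188.443 = 19369.5 Pa/m
dP = 19369.5 * 7.0 / 1000 = 135.6 kPa

135.6 kPa


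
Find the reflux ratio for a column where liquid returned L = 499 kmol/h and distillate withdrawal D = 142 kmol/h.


Reflux ratio definition: R = L / D (liquid returned / distillate withdrawn)
L = 499 kmol/h, D = 142 kmol/h
R = 499 / 142 = 3.514

3.514


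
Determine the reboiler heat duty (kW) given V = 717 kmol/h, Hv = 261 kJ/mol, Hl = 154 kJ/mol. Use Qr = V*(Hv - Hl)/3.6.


Qr = 717 * (261 - 154) / 3.6 = 717 * 107 / 3.6 = 21310

21310 kW


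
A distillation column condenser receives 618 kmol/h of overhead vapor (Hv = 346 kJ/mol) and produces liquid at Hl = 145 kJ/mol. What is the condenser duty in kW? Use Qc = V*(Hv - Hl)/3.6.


Qc = 618 * (346 - 145) / 3.6 = 618 * 201 / 3.6 = 34500

34500 kW


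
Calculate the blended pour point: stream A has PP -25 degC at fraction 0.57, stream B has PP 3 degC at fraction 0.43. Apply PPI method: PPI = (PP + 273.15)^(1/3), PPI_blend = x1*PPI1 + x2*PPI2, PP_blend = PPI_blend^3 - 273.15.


PPI_1 = (-25 + 273.15)^(1/3) = 6.284028
PPI_2 = (3 + 273.15)^(1/3) = 6.512009
PPI_blend = 0.57 * 6.284028 + 0.43 * 6.512009 = 6.38206
PP_blend = 6.38206^3 - 273.15 = 259.9457 - 273.15 = -13.2

-13.2 degC


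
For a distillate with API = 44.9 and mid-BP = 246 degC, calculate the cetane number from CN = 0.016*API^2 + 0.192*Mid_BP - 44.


CN = 0.016 * 44.9^2 + 0.192 * 246 - 44
CN = 32.25616 + 47.232 - 44 = 35.48816

35.48816


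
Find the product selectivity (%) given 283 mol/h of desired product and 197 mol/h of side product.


Selectivity = desired / (desired + undesired) * 100
Total products = 283 + 197 = 480 mol/h
S = 283 / 480 * 100
= 0.5896 * 100
= 58.96 %

58.96 %


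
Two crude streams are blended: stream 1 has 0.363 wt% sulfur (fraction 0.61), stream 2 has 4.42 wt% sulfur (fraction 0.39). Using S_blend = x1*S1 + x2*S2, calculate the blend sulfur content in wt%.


Linear sulfur blending: S_blend = x1*S1 + x2*S2
Contribution 1: 0.61 * 0.363 = 0.22143 wt%
Contribution 2: 0.39 * 4.42 = 1.7238 wt%
S_blend = 0.22143 + 1.7238 = 1.94523

1.94523 wt%


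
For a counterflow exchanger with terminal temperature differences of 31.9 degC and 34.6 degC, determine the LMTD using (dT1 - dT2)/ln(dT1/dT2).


LMTD = (dT1 - dT2) / ln(dT1/dT2)
= (31.9 - 34.6) / ln(31.9 / 34.6) = -2.7 / -0.0812477 = 33.23

33.23 degC


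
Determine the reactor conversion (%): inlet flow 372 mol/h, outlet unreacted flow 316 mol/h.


X = (F_in - F_out) / F_in * 100
Moles reacted = 372 - 316 = 56
X = 56 / 372 * 100
= 0.1505 * 100
= 15.05 %

15.05 %


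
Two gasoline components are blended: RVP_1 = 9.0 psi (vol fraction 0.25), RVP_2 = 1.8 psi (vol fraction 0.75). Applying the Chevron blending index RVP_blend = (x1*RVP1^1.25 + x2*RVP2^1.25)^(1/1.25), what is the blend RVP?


Chevron index: RVP_blend = (sum xi*RVPi^1.25)^(1/1.25)
RVP^1.25 terms: 0.25 * 9.0^1.25 + 0.75 * 1.8^1.25 = 5.46081
RVP_blend = 5.46081^(1/1.25) = 3.889

3.889 psi


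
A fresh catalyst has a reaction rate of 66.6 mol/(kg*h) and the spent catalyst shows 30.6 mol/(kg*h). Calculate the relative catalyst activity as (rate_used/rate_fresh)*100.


Activity (%) = (rate_used / rate_fresh) * 100
rate_used = 30.6, rate_fresh = 66.6
= (30.6 / 66.6) * 100
= 0.4595 * 100 = 45.95

45.95 %


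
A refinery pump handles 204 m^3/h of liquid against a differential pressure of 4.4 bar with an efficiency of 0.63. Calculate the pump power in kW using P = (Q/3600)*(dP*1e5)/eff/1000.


Q = 204 / 3600 = 0.0566667 m^3/s
P = 0.0566667 * (4.4 * 1e5) / 0.63 / 1000 = 39.58

39.58 kW


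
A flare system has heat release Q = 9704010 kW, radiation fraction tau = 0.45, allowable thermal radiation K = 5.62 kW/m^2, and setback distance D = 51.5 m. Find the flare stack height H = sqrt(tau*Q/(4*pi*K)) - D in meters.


tau*Q/(4*pi*K) = 0.45 * 9704010 / (4 * pi * 5.62) = 61832.6
sqrt(61832.6) = 248.662
H = 248.662 - 51.5 = 197.2

197.2 m


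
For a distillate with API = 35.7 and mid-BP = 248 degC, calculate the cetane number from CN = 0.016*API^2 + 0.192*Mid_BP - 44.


CN = 0.016 * 35.7^2 + 0.192 * 248 - 44
CN = 20.39184 + 47.616 - 44 = 24.00784

24.00784


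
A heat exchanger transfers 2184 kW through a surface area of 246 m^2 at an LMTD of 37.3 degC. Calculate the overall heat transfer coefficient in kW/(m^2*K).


From Q = U*A*LMTD, U = Q / (A * LMTD)
U = 2184 / (246 * 37.3) = 2184 / 9175.8 = 0.2380

0.2380 kW/(m^2*K)


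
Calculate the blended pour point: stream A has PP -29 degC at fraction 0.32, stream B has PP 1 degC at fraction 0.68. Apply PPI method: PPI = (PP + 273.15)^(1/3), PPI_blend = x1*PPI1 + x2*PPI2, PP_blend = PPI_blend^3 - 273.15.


PPI_1 = (-29 + 273.15)^(1/3) = 6.25008
PPI_2 = (1 + 273.15)^(1/3) = 6.49625
PPI_blend = 0.32 * 6.25008 + 0.68 * 6.49625 = 6.417476
PP_blend = 6.417476^3 - 273.15 = 264.2973 - 273.15 = -8.85

-8.85 degC


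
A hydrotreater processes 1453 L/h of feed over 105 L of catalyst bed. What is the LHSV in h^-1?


LHSV = volumetric feed rate / catalyst volume
= 1453 L/h / 105 L
= 13.84 h^-1

13.84 h^-1


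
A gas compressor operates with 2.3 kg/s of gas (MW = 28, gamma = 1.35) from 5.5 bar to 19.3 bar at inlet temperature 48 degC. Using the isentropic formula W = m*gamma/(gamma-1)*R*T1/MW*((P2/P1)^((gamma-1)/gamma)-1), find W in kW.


Isentropic work: W = m*(gamma/(gamma-1))*(R*T1/MW)*((P2/P1)^((gamma-1)/gamma) - 1)
T1 = 48 + 273.15 = 321.15 K
Pressure ratio = 19.3 / 5.5 = 3.50909
Exponent = (1.35 - 1)/1.35 = 0.259259
(P2/P1)^exp - 1 = 3.50909^0.259259 - 1 = 0.384671
W = 2.3 * 1.35 / 0.35 * 8.314 * 321.15 / 28 * 0.384671 = 325.4

325.4 kW


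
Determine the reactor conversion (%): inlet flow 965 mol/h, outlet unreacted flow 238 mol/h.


X = (F_in - F_out) / F_in * 100
Moles reacted = 965 - 238 = 727
X = 727 / 965 * 100
= 0.7534 * 100
= 75.34 %

75.34 %


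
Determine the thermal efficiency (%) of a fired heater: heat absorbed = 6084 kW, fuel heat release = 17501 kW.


Furnace efficiency = Q_absorbed / Q_fuel * 100
= 6084 / 17501 * 100 = 34.76

34.76 %


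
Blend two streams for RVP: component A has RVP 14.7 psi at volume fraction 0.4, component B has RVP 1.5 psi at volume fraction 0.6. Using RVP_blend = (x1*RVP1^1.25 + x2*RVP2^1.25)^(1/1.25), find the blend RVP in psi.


Chevron index: RVP_blend = (sum xi*RVPi^1.25)^(1/1.25)
RVP^1.25 terms: 0.4 * 14.7^1.25 + 0.6 * 1.5^1.25 = 12.5095
RVP_blend = 12.5095^(1/1.25) = 7.547

7.547 psi


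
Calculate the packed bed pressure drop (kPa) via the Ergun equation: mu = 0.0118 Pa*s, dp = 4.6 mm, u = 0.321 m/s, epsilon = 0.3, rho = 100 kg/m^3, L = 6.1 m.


dp = 4.6 mm = 0.0046 m
Viscous term = 150*0.0118*0.321*(1-0.3)^2 / (0.0046^2*0.3^3) = 487298
Inertial term = 1.75*100*0.321^2*(1-0.3) / (0.0046*0.3^3) = 101631
dP/L = 487298 + 101631 = 588929 Pa/m
dP = 588929 * 6.1 / 1000 = 3592 kPa

3592 kPa


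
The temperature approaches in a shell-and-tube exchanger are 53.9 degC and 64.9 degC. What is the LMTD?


LMTD = (dT1 - dT2) / ln(dT1/dT2)
= (53.9 - 64.9) / ln(53.9 / 64.9) = -11 / -0.185717 = 59.23

59.23 degC


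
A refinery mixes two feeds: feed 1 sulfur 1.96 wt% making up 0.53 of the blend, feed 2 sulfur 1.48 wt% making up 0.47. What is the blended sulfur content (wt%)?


Linear sulfur blending: S_blend = x1*S1 + x2*S2
Contribution 1: 0.53 * 1.96 = 1.0388 wt%
Contribution 2: 0.47 * 1.48 = 0.6956 wt%
S_blend = 1.0388 + 0.6956 = 1.7344

1.7344 wt%


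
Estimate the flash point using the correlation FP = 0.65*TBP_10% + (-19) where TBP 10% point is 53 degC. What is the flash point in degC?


FP = 0.65 * 53 + (-19) = 15.45

15.45 degC


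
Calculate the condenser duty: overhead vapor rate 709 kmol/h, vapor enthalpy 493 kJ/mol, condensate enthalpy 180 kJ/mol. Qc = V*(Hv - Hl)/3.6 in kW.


Qc = 709 * (493 - 180) / 3.6 = 709 * 313 / 3.6 = 61640

61640 kW


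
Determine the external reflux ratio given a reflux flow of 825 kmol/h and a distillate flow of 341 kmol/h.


Reflux ratio definition: R = L / D (liquid returned / distillate withdrawn)
L = 825 kmol/h, D = 341 kmol/h
R = 825 / 341 = 2.419

2.419


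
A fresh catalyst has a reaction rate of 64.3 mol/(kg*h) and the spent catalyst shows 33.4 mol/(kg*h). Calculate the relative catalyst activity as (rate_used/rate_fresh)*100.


Activity (%) = (rate_used / rate_fresh) * 100
rate_used = 33.4, rate_fresh = 64.3
= (33.4 / 64.3) * 100
= 0.5194 * 100 = 51.94

51.94 %


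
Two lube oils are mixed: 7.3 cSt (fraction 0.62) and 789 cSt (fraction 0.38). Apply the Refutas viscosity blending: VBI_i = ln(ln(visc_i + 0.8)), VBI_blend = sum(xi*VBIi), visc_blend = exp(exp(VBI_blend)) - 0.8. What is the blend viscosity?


Refutas method: VBN_i = 14.534*ln(ln(visc_i + 0.8)) + 10.975, blended linearly by mass fraction; since VBN is linear in VBI_i = ln(ln(visc_i + 0.8)) and the fractions sum to 1, blend VBI directly: visc = exp(exp(VBI_blend)) - 0.8
VBI_1 = ln(ln(7.3 + 0.8)) = 0.738056
VBI_2 = ln(ln(789 + 0.8)) = 1.89789
VBI_blend = 0.62 * 0.738056 + 0.38 * 1.89789 = 1.17879
visc_blend = exp(exp(1.17879)) - 0.8 = 25.00

25.00 cSt


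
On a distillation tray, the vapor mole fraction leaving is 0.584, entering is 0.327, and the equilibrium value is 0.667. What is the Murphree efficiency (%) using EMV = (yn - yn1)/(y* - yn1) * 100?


Murphree vapor efficiency: EMV = (y_n - y_(n-1)) / (y*_n - y_(n-1)) * 100
EMV = (0.584 - 0.327) / (0.667 - 0.327) * 100 = 0.257 / 0.34 * 100 = 75.59

75.59 %


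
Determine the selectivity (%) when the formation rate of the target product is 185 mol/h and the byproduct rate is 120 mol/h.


Selectivity = desired / (desired + undesired) * 100
Total products = 185 + 120 = 305 mol/h
S = 185 / 305 * 100
= 0.6066 * 100
= 60.66 %

60.66 %


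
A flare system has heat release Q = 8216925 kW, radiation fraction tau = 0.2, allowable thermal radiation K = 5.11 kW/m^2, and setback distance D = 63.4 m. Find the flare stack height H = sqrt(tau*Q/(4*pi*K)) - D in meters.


tau*Q/(4*pi*K) = 0.2 * 8216925 / (4 * pi * 5.11) = 25592.3
sqrt(25592.3) = 159.976
H = 159.976 - 63.4 = 96.58

96.58 m


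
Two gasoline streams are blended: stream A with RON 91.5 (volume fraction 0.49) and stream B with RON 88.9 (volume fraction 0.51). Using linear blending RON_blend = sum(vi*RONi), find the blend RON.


Linear blending: RON_blend = sum(vi * RONi)
Contribution 1: 0.49 * 91.5 = 44.835
Contribution 2: 0.51 * 88.9 = 45.339
RON_blend = 44.835 + 45.339 = 90.174

90.174


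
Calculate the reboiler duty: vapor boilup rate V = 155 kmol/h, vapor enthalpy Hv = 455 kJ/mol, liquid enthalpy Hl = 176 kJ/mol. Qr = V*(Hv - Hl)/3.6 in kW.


Qr = 155 * (455 - 176) / 3.6 = 155 * 279 / 3.6 = 12010

12010 kW


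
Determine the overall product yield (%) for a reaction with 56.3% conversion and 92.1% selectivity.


Overall yield = conversion (%) * selectivity (%) / 100
Conversion = 56.3%, Selectivity = 92.1%
Y = 56.3 * 92.1 / 100
= 51.8523 %

51.8523 %


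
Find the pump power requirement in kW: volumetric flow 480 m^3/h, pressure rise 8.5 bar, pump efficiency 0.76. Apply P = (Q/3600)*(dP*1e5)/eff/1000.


Q = 480 / 3600 = 0.133333 m^3/s
P = 0.133333 * (8.5 * 1e5) / 0.76 / 1000 = 149.1

149.1 kW


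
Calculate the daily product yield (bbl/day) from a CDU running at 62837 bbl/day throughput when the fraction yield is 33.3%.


Crude throughput = 62837 bbl/day
Fraction yield = 33.3%
yield = throughput * fraction / 100
yield = 62837 * 33.3 / 100 = 20924.721

20924.721 bbl/day


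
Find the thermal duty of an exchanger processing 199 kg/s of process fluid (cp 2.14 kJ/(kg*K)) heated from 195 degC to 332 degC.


Q = m_dot * cp * delta_T
delta_T = 332 - 195 = 137 K
Q = 199 * 2.14 * 137
= 425.86 * 137
= 58342.82 kW

58342.82 kW


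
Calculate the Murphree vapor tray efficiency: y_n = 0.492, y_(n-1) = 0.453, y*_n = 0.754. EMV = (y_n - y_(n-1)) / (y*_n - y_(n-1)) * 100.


Murphree vapor efficiency: EMV = (y_n - y_(n-1)) / (y*_n - y_(n-1)) * 100
EMV = (0.492 - 0.453) / (0.754 - 0.453) * 100 = 0.039 / 0.301 * 100 = 12.96

12.96 %


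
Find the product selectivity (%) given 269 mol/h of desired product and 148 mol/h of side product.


Selectivity = desired / (desired + undesired) * 100
Total products = 269 + 148 = 417 mol/h
S = 269 / 417 * 100
= 0.6451 * 100
= 64.51 %

64.51 %


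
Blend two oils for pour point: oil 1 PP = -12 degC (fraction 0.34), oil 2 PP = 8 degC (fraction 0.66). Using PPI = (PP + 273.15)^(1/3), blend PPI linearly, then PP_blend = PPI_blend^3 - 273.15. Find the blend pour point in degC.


PPI_1 = (-12 + 273.15)^(1/3) = 6.391901
PPI_2 = (8 + 273.15)^(1/3) = 6.551077
PPI_blend = 0.34 * 6.391901 + 0.66 * 6.551077 = 6.496957
PP_blend = 6.496957^3 - 273.15 = 274.2395 - 273.15 = 1.09

1.09 degC


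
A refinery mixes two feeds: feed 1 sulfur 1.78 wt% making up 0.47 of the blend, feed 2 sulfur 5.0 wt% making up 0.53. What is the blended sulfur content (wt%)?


Linear sulfur blending: S_blend = x1*S1 + x2*S2
Contribution 1: 0.47 * 1.78 = 0.8366 wt%
Contribution 2: 0.53 * 5.0 = 2.65 wt%
S_blend = 0.8366 + 2.65 = 3.4866

3.4866 wt%


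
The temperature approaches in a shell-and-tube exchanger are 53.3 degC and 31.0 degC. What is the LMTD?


LMTD = (dT1 - dT2) / ln(dT1/dT2)
= (53.3 - 31.0) / ln(53.3 / 31.0) = 22.3 / 0.541949 = 41.15

41.15 degC


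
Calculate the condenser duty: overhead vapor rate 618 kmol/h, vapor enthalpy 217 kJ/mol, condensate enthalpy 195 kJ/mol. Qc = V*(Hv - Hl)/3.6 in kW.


Qc = 618 * (217 - 195) / 3.6 = 618 * 22 / 3.6 = 3777

3777 kW


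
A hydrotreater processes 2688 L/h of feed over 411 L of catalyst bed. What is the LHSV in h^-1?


LHSV = volumetric feed rate / catalyst volume
= 2688 L/h / 411 L
= 6.540 h^-1

6.540 h^-1


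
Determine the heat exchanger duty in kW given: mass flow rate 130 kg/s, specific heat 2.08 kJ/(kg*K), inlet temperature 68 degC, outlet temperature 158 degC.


Q = m_dot * cp * delta_T
delta_T = 158 - 68 = 90 K
Q = 130 * 2.08 * 90
= 270.4 * 90
= 24336 kW

24336 kW


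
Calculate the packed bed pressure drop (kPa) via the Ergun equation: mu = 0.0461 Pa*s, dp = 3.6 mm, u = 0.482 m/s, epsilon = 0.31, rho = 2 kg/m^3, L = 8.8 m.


dp = 3.6 mm = 0.0036 m
Viscous term = 150*0.0461*0.482*(1-0.31)^2 / (0.0036^2*0.31^3) = 4110050
Inertial term = 1.75*2*0.482^2*(1-0.31) / (0.0036*0.31^3) = 5231.47
dP/L = 4110050 + 5231.47 = 4115280 Pa/m
dP = 4115280 * 8.8 / 1000 = 36210 kPa

36210 kPa


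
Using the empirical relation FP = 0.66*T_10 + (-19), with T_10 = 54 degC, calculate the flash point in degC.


FP = 0.66 * 54 + (-19) = 16.64

16.64 degC


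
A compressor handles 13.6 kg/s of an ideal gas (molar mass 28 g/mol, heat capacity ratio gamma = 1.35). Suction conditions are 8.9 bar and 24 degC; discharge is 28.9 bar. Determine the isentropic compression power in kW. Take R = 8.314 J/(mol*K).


Isentropic work: W = m*(gamma/(gamma-1))*(R*T1/MW)*((P2/P1)^((gamma-1)/gamma) - 1)
T1 = 24 + 273.15 = 297.15 K
Pressure ratio = 28.9 / 8.9 = 3.24719
Exponent = (1.35 - 1)/1.35 = 0.259259
(P2/P1)^exp - 1 = 3.24719^0.259259 - 1 = 0.357104
W = 13.6 * 1.35 / 0.35 * 8.314 * 297.15 / 28 * 0.357104 = 1653

1653 kW


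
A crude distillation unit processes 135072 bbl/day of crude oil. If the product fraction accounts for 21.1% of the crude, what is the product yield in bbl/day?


Crude throughput = 135072 bbl/day
Fraction yield = 21.1%
yield = throughput * fraction / 100
yield = 135072 * 21.1 / 100 = 28500.192

28500.192 bbl/day


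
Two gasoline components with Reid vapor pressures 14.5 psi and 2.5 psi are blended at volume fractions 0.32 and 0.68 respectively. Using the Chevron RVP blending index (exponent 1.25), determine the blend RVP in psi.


Chevron index: RVP_blend = (sum xi*RVPi^1.25)^(1/1.25)
RVP^1.25 terms: 0.32 * 14.5^1.25 + 0.68 * 2.5^1.25 = 11.192
RVP_blend = 11.192^(1/1.25) = 6.904

6.904 psi


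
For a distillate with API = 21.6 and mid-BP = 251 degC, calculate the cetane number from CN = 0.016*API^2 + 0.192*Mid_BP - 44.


CN = 0.016 * 21.6^2 + 0.192 * 251 - 44
CN = 7.46496 + 48.192 - 44 = 11.65696

11.65696


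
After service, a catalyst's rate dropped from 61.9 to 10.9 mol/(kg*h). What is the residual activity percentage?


Activity (%) = (rate_used / rate_fresh) * 100
rate_used = 10.9, rate_fresh = 61.9
= (10.9 / 61.9) * 100
= 0.1761 * 100 = 17.61

17.61 %


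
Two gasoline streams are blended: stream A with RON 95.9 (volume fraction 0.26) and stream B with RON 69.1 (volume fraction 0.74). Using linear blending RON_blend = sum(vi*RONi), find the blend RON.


Linear blending: RON_blend = sum(vi * RONi)
Contribution 1: 0.26 * 95.9 = 24.934
Contribution 2: 0.74 * 69.1 = 51.134
RON_blend = 24.934 + 51.134 = 76.068

76.068


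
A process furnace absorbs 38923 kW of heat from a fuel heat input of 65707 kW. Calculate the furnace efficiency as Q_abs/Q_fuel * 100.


Furnace efficiency = Q_absorbed / Q_fuel * 100
= 38923 / 65707 * 100 = 59.24

59.24 %


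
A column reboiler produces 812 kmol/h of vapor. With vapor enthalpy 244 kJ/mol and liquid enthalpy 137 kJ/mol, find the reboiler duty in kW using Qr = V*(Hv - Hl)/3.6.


Qr = 812 * (244 - 137) / 3.6 = 812 * 107 / 3.6 = 24130

24130 kW


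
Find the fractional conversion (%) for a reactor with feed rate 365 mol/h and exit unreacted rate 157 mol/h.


X = (F_in - F_out) / F_in * 100
Moles reacted = 365 - 157 = 208
X = 208 / 365 * 100
= 0.5699 * 100
= 56.99 %

56.99 %


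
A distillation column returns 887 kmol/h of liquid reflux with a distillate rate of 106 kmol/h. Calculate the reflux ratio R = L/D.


Reflux ratio definition: R = L / D (liquid returned / distillate withdrawn)
L = 887 kmol/h, D = 106 kmol/h
R = 887 / 106 = 8.368

8.368


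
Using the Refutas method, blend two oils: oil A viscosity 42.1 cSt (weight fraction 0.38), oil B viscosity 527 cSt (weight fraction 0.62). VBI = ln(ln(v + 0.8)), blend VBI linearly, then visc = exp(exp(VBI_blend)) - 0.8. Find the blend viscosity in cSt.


Refutas method: VBN_i = 14.534*ln(ln(visc_i + 0.8)) + 10.975, blended linearly by mass fraction; since VBN is linear in VBI_i = ln(ln(visc_i + 0.8)) and the fractions sum to 1, blend VBI directly: visc = exp(exp(VBI_blend)) - 0.8
VBI_1 = ln(ln(42.1 + 0.8)) = 1.32412
VBI_2 = ln(ln(527 + 0.8)) = 1.83557
VBI_blend = 0.38 * 1.32412 + 0.62 * 1.83557 = 1.64122
visc_blend = exp(exp(1.64122)) - 0.8 = 173.6

173.6 cSt


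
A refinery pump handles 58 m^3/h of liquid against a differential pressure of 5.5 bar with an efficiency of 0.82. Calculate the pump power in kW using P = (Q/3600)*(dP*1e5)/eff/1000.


Q = 58 / 3600 = 0.0161111 m^3/s
P = 0.0161111 * (5.5 * 1e5) / 0.82 / 1000 = 10.81

10.81 kW


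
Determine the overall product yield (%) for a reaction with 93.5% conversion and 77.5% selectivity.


Overall yield = conversion (%) * selectivity (%) / 100
Conversion = 93.5%, Selectivity = 77.5%
Y = 93.5 * 77.5 / 100
= 72.4625 %

72.4625 %


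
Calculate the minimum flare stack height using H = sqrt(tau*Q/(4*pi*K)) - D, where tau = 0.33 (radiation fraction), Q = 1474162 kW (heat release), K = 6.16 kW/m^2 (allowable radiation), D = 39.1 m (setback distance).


tau*Q/(4*pi*K) = 0.33 * 1474162 / (4 * pi * 6.16) = 6284.47
sqrt(6284.47) = 79.2746
H = 79.2746 - 39.1 = 40.17

40.17 m


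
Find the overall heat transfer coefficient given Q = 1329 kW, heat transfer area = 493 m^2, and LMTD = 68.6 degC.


From Q = U*A*LMTD, U = Q / (A * LMTD)
U = 1329 / (493 * 68.6) = 1329 / 33819.8 = 0.03930

0.03930 kW/(m^2*K)


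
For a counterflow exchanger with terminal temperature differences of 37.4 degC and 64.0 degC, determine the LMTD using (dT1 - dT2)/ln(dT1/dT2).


LMTD = (dT1 - dT2) / ln(dT1/dT2)
= (37.4 - 64.0) / ln(37.4 / 64.0) = -26.6 / -0.537212 = 49.51

49.51 degC


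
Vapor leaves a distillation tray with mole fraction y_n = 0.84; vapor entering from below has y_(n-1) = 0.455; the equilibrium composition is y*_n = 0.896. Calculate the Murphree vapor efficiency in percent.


Murphree vapor efficiency: EMV = (y_n - y_(n-1)) / (y*_n - y_(n-1)) * 100
EMV = (0.84 - 0.455) / (0.896 - 0.455) * 100 = 0.385 / 0.441 * 100 = 87.30

87.30 %


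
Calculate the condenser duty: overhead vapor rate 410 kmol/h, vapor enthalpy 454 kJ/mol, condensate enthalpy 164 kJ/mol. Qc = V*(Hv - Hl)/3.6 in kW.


Qc = 410 * (454 - 164) / 3.6 = 410 * 290 / 3.6 = 33030

33030 kW


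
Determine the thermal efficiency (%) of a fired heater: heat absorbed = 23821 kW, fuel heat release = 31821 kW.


Furnace efficiency = Q_absorbed / Q_fuel * 100
= 23821 / 31821 * 100 = 74.86

74.86 %


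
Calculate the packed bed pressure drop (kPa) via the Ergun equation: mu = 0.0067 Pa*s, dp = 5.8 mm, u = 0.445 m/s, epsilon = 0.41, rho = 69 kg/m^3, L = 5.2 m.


dp = 5.8 mm = 0.0058 m
Viscous term = 150*0.0067*0.445*(1-0.41)^2 / (0.0058^2*0.41^3) = 67146.4
Inertial term = 1.75*69*0.445^2*(1-0.41) / (0.0058*0.41^3) = 35292.3
dP/L = 67146.4 + 35292.3 = 102439 Pa/m
dP = 102439 * 5.2 / 1000 = 532.7 kPa

532.7 kPa


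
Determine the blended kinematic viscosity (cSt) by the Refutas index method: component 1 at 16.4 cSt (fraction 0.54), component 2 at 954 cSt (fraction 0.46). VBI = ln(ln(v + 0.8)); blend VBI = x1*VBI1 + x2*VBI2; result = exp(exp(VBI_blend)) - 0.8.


Refutas method: VBN_i = 14.534*ln(ln(visc_i + 0.8)) + 10.975, blended linearly by mass fraction; since VBN is linear in VBI_i = ln(ln(visc_i + 0.8)) and the fractions sum to 1, blend VBI directly: visc = exp(exp(VBI_blend)) - 0.8
VBI_1 = ln(ln(16.4 + 0.8)) = 1.04553
VBI_2 = ln(ln(954 + 0.8)) = 1.92593
VBI_blend = 0.54 * 1.04553 + 0.46 * 1.92593 = 1.45051
visc_blend = exp(exp(1.45051)) - 0.8 = 70.39

70.39 cSt


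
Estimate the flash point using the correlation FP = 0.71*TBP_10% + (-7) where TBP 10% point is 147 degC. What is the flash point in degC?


FP = 0.71 * 147 + (-7) = 97.37

97.37 degC


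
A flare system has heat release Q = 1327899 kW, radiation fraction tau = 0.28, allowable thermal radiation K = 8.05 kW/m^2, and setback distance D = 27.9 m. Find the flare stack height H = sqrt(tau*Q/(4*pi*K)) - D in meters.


tau*Q/(4*pi*K) = 0.28 * 1327899 / (4 * pi * 8.05) = 3675.51
sqrt(3675.51) = 60.626
H = 60.626 - 27.9 = 32.73

32.73 m


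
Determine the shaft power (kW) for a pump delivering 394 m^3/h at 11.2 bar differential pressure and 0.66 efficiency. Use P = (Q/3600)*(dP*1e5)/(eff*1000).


Q = 394 / 3600 = 0.109444 m^3/s
P = 0.109444 * (11.2 * 1e5) / 0.66 / 1000 = 185.7

185.7 kW


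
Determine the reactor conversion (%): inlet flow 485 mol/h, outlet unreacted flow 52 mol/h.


X = (F_in - F_out) / F_in * 100
Moles reacted = 485 - 52 = 433
X = 433 / 485 * 100
= 0.8928 * 100
= 89.28 %

89.28 %


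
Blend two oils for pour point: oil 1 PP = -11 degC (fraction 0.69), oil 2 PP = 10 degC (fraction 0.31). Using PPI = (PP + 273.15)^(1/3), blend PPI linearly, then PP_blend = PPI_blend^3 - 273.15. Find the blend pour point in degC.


PPI_1 = (-11 + 273.15)^(1/3) = 6.400049
PPI_2 = (10 + 273.15)^(1/3) = 6.566574
PPI_blend = 0.69 * 6.400049 + 0.31 * 6.566574 = 6.451672
PP_blend = 6.451672^3 - 273.15 = 268.5449 - 273.15 = -4.61

-4.61 degC


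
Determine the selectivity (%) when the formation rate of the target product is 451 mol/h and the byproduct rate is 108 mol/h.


Selectivity = desired / (desired + undesired) * 100
Total products = 451 + 108 = 559 mol/h
S = 451 / 559 * 100
= 0.8068 * 100
= 80.68 %

80.68 %


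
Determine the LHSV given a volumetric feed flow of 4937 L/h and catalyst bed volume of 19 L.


LHSV = volumetric feed rate / catalyst volume
= 4937 L/h / 19 L
= 259.8 h^-1

259.8 h^-1


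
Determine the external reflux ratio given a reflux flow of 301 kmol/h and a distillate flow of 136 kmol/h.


Reflux ratio definition: R = L / D (liquid returned / distillate withdrawn)
L = 301 kmol/h, D = 136 kmol/h
R = 301 / 136 = 2.213

2.213
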